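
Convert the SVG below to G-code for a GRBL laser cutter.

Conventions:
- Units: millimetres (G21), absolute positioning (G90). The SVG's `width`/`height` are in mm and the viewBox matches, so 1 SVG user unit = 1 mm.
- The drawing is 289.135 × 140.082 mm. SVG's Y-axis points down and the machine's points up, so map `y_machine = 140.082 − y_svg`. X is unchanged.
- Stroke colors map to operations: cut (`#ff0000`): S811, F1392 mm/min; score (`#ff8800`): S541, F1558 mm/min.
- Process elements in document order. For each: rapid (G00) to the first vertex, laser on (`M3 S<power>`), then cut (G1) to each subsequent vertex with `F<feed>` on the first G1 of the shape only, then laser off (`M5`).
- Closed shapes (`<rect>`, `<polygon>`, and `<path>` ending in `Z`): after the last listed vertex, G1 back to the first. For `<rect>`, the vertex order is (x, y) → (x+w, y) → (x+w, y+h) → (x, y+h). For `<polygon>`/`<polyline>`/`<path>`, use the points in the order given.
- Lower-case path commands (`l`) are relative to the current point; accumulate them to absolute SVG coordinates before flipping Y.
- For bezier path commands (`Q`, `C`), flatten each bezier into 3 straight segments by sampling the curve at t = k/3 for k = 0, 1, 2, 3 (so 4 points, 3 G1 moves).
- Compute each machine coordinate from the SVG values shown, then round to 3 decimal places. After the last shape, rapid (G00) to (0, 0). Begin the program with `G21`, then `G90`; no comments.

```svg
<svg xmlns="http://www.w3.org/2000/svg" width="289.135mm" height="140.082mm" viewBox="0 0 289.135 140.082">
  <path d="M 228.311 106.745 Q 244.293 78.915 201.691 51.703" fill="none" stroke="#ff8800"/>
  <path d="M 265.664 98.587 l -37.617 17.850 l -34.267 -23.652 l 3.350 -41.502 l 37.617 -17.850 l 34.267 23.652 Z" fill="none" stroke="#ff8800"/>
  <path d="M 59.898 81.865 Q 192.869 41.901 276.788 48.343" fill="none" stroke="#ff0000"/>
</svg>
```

Since the viewBox matches the mm dimensions, user units are millimetres directly. The only transform is the Y-flip y_m = 140.082 − y_svg.

Shape 1 is a quadratic bezier drawn with `<path>`. Its stroke #ff8800 means score at S541, F1558. After flipping Y the toolpath is (228.311,33.337) → (232.456,51.822) → (223.583,70.169) → (201.691,88.379).

Shape 2 is a regular polygon drawn with `<path>`. Its stroke #ff8800 means score at S541, F1558. After flipping Y the toolpath is (265.664,41.495) → (228.047,23.645) → (193.780,47.297) → (197.130,88.799) → (234.747,106.649) → (269.014,82.997) → (265.664,41.495), returning to the start.

Shape 3 is a quadratic bezier drawn with `<path>`. Its stroke #ff0000 means cut at S811, F1392. After flipping Y the toolpath is (59.898,58.217) → (143.095,79.703) → (215.392,90.877) → (276.788,91.739).

G21
G90
G00 X228.311 Y33.337
M3 S541
G1 X232.456 Y51.822 F1558
G1 X223.583 Y70.169
G1 X201.691 Y88.379
M5
G00 X265.664 Y41.495
M3 S541
G1 X228.047 Y23.645 F1558
G1 X193.780 Y47.297
G1 X197.130 Y88.799
G1 X234.747 Y106.649
G1 X269.014 Y82.997
G1 X265.664 Y41.495
M5
G00 X59.898 Y58.217
M3 S811
G1 X143.095 Y79.703 F1392
G1 X215.392 Y90.877
G1 X276.788 Y91.739
M5
G00 X0.000 Y0.000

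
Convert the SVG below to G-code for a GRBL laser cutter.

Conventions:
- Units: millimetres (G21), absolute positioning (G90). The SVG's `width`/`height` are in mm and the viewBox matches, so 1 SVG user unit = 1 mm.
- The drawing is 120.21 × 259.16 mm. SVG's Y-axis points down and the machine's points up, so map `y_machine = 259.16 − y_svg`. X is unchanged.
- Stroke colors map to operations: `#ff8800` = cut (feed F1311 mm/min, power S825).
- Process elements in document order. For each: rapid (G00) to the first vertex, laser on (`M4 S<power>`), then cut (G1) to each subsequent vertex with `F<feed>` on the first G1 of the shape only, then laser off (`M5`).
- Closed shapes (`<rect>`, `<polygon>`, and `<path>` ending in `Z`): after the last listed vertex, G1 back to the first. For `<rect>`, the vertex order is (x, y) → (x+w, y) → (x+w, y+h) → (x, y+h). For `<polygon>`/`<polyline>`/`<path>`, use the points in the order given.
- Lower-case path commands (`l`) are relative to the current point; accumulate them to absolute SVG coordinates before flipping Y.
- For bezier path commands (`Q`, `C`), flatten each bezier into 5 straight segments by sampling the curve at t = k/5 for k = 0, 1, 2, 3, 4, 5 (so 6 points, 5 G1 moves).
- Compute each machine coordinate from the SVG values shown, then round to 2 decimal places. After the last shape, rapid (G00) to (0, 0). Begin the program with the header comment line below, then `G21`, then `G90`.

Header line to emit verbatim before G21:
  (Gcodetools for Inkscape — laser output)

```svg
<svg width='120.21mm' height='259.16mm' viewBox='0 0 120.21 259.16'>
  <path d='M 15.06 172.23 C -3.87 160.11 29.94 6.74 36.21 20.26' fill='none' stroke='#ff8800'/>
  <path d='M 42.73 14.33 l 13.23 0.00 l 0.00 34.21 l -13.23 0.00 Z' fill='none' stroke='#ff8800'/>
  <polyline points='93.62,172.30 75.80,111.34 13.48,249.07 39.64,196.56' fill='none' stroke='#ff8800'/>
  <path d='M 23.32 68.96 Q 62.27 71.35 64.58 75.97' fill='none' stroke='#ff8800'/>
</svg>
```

viewBox `0 0 120.21 259.16` with mm width/height → 1 unit = 1 mm. Flip: y_m = 259.16 − y_svg.

**Shape 1** — `<path>` cubic bezier, stroke `#ff8800` → cut (S825, F1311). Control points (SVG): P0=(15.06,172.23), P1=(-3.87,160.11), P2=(29.94,6.74), P3=(36.21,20.26); sampled at t=k/5. Machine vertices: (15.06,86.93) → (9.39,108.69) → (12.52,149.55) → (20.60,194.74) → (29.79,229.45) → (36.21,238.90). Open path.

**Shape 2** — `<path>` rectangle, stroke `#ff8800` → cut (S825, F1311). Machine vertices: (42.73,244.83) → (55.96,244.83) → (55.96,210.62) → (42.73,210.62) → (42.73,244.83). Closed: final G1 returns to the first vertex.

**Shape 3** — `<polyline>` open polyline, stroke `#ff8800` → cut (S825, F1311). Machine vertices: (93.62,86.86) → (75.80,147.82) → (13.48,10.09) → (39.64,62.60). Open path.

**Shape 4** — `<path>` quadratic bezier, stroke `#ff8800` → cut (S825, F1311). Control points (SVG): P0=(23.32,68.96), P1=(62.27,71.35), P2=(64.58,75.97); sampled at t=k/5. Machine vertices: (23.32,190.20) → (37.43,189.15) → (48.62,187.93) → (56.87,186.53) → (62.19,184.95) → (64.58,183.19). Open path.

(Gcodetools for Inkscape — laser output)
G21
G90
G00 X15.06 Y86.93
M4 S825
G1 X9.39 Y108.69 F1311
G1 X12.52 Y149.55
G1 X20.60 Y194.74
G1 X29.79 Y229.45
G1 X36.21 Y238.90
M5
G00 X42.73 Y244.83
M4 S825
G1 X55.96 Y244.83 F1311
G1 X55.96 Y210.62
G1 X42.73 Y210.62
G1 X42.73 Y244.83
M5
G00 X93.62 Y86.86
M4 S825
G1 X75.80 Y147.82 F1311
G1 X13.48 Y10.09
G1 X39.64 Y62.60
M5
G00 X23.32 Y190.20
M4 S825
G1 X37.43 Y189.15 F1311
G1 X48.62 Y187.93
G1 X56.87 Y186.53
G1 X62.19 Y184.95
G1 X64.58 Y183.19
M5
G00 X0.00 Y0.00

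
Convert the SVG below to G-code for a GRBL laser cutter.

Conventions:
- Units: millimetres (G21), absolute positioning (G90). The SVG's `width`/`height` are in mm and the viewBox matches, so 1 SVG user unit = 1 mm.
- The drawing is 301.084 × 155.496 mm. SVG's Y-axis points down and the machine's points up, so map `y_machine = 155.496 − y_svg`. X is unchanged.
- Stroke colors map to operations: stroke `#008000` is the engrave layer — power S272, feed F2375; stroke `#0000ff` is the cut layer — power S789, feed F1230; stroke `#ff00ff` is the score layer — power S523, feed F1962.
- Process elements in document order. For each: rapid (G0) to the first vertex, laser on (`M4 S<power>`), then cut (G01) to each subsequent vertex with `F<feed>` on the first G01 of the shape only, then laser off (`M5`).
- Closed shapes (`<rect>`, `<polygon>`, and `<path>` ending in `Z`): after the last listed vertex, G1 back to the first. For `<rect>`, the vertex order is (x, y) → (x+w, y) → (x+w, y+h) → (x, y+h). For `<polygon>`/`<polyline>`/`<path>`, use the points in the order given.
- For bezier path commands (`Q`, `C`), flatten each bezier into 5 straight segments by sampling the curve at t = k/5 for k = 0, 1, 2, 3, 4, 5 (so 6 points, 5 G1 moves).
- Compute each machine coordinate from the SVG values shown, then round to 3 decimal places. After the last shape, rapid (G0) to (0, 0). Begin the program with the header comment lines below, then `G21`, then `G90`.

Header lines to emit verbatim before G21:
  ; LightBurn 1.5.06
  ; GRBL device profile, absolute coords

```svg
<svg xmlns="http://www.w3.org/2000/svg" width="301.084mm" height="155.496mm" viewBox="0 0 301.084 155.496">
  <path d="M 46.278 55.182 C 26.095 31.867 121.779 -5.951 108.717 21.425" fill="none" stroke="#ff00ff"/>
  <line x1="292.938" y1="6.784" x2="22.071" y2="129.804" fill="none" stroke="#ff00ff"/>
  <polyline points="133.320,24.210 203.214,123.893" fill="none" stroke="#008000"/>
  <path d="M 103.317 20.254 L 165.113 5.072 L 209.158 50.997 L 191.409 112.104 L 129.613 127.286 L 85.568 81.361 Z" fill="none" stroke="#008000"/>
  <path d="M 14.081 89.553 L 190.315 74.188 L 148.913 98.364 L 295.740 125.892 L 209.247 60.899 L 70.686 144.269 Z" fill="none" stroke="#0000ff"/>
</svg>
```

; LightBurn 1.5.06
; GRBL device profile, absolute coords
G21
G90
G0 X46.278 Y100.314
M4 S523
G01 X46.275 Y115.406 F1962
G01 X63.299 Y130.153
G01 X86.569 Y140.730
G01 X105.302 Y143.311
G01 X108.717 Y134.071
M5
G0 X292.938 Y148.712
M4 S523
G01 X22.071 Y25.692 F1962
M5
G0 X133.320 Y131.286
M4 S272
G01 X203.214 Y31.603 F2375
M5
G0 X103.317 Y135.242
M4 S272
G01 X165.113 Y150.424 F2375
G01 X209.158 Y104.499
G01 X191.409 Y43.392
G01 X129.613 Y28.210
G01 X85.568 Y74.135
G01 X103.317 Y135.242
M5
G0 X14.081 Y65.943
M4 S789
G01 X190.315 Y81.308 F1230
G01 X148.913 Y57.132
G01 X295.740 Y29.604
G01 X209.247 Y94.597
G01 X70.686 Y11.227
G01 X14.081 Y65.943
M5
G0 X0.000 Y0.000

Since the viewBox matches the mm dimensions, user units are millimetres directly. The only transform is the Y-flip y_m = 155.496 − y_svg.

Shape 1 is a cubic bezier drawn with `<path>`. Its stroke #ff00ff means score at S523, F1962. After flipping Y the toolpath is (46.278,100.314) → (46.275,115.406) → (63.299,130.153) → (86.569,140.730) → (105.302,143.311) → (108.717,134.071).

Shape 2 is a line segment drawn with `<line>`. Its stroke #ff00ff means score at S523, F1962. After flipping Y the toolpath is (292.938,148.712) → (22.071,25.692).

Shape 3 is a line segment drawn with `<polyline>`. Its stroke #008000 means engrave at S272, F2375. After flipping Y the toolpath is (133.320,131.286) → (203.214,31.603).

Shape 4 is a regular polygon drawn with `<path>`. Its stroke #008000 means engrave at S272, F2375. After flipping Y the toolpath is (103.317,135.242) → (165.113,150.424) → (209.158,104.499) → (191.409,43.392) → (129.613,28.210) → (85.568,74.135) → (103.317,135.242), returning to the start.

Shape 5 is a closed polygon drawn with `<path>`. Its stroke #0000ff means cut at S789, F1230. After flipping Y the toolpath is (14.081,65.943) → (190.315,81.308) → (148.913,57.132) → (295.740,29.604) → (209.247,94.597) → (70.686,11.227) → (14.081,65.943), returning to the start.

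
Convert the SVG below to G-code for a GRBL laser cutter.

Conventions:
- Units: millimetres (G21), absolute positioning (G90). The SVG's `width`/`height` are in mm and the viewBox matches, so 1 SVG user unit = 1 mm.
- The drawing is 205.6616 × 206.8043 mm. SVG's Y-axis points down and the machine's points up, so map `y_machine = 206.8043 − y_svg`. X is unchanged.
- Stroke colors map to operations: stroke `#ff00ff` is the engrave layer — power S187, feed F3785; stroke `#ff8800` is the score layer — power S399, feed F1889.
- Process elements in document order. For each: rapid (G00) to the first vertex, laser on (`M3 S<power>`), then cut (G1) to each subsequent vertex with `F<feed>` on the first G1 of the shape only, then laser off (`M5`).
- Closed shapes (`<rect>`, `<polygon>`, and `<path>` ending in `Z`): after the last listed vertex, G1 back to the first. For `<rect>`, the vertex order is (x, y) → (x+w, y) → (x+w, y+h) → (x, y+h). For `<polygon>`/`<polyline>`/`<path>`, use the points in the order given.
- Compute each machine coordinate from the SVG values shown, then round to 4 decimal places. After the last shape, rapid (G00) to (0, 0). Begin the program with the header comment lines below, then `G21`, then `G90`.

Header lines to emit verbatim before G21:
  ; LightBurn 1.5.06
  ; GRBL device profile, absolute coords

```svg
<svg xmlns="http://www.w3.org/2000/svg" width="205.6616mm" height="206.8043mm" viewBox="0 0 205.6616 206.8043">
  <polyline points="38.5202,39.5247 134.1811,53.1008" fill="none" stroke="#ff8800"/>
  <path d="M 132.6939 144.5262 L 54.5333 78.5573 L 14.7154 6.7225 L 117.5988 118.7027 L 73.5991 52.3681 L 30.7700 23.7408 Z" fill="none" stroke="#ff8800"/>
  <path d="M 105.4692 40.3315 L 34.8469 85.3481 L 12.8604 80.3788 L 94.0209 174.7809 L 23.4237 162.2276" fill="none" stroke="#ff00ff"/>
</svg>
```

viewBox `0 0 205.6616 206.8043` with mm width/height → 1 unit = 1 mm. Flip: y_m = 206.8043 − y_svg.

**Shape 1** — `<polyline>` line segment, stroke `#ff8800` → score (S399, F1889). Machine vertices: (38.5202,167.2796) → (134.1811,153.7035). Open path.

**Shape 2** — `<path>` closed polygon, stroke `#ff8800` → score (S399, F1889). Machine vertices: (132.6939,62.2781) → (54.5333,128.2470) → (14.7154,200.0818) → (117.5988,88.1016) → (73.5991,154.4362) → (30.7700,183.0635) → (132.6939,62.2781). Closed: final G1 returns to the first vertex.

**Shape 3** — `<path>` open polyline, stroke `#ff00ff` → engrave (S187, F3785). Machine vertices: (105.4692,166.4728) → (34.8469,121.4562) → (12.8604,126.4255) → (94.0209,32.0234) → (23.4237,44.5767). Open path.

; LightBurn 1.5.06
; GRBL device profile, absolute coords
G21
G90
G00 X38.5202 Y167.2796
M3 S399
G1 X134.1811 Y153.7035 F1889
M5
G00 X132.6939 Y62.2781
M3 S399
G1 X54.5333 Y128.2470 F1889
G1 X14.7154 Y200.0818
G1 X117.5988 Y88.1016
G1 X73.5991 Y154.4362
G1 X30.7700 Y183.0635
G1 X132.6939 Y62.2781
M5
G00 X105.4692 Y166.4728
M3 S187
G1 X34.8469 Y121.4562 F3785
G1 X12.8604 Y126.4255
G1 X94.0209 Y32.0234
G1 X23.4237 Y44.5767
M5
G00 X0.0000 Y0.0000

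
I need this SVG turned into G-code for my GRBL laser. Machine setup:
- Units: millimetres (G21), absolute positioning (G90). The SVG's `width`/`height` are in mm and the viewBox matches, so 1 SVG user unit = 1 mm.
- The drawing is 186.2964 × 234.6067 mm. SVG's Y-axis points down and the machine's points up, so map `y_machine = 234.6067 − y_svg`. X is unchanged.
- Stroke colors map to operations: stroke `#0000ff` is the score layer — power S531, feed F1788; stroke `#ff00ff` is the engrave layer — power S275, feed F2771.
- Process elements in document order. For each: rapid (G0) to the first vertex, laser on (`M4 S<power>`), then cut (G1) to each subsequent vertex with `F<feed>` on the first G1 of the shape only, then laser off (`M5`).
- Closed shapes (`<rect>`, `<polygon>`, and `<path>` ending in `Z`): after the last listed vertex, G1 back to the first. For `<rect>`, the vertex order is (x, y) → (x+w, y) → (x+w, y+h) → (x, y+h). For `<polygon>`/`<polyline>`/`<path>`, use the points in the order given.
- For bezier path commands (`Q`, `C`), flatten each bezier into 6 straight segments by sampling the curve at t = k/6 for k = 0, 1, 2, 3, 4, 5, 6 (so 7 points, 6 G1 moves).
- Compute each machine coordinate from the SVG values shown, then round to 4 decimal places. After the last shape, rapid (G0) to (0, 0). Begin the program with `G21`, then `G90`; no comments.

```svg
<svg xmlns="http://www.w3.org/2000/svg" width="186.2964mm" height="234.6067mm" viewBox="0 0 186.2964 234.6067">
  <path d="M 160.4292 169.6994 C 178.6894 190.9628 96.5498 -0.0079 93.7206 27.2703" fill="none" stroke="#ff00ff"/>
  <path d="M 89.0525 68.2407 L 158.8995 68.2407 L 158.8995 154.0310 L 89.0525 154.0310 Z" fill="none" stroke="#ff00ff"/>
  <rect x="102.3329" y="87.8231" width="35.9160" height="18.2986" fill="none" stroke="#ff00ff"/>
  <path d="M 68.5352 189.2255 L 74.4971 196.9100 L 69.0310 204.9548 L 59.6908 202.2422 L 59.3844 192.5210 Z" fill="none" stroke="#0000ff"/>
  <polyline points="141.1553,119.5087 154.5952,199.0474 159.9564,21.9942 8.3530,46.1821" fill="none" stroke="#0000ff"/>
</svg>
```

G21
G90
G0 X160.4292 Y64.9073
M4 S275
G1 X162.0246 Y69.9688 F2771
G1 X151.8787 Y98.4448
G1 X134.9834 Y138.3774
G1 X116.3307 Y177.8088
G1 X100.9124 Y204.7811
G1 X93.7206 Y207.3364
M5
G0 X89.0525 Y166.3660
M4 S275
G1 X158.8995 Y166.3660 F2771
G1 X158.8995 Y80.5757
G1 X89.0525 Y80.5757
G1 X89.0525 Y166.3660
M5
G0 X102.3329 Y146.7836
M4 S275
G1 X138.2489 Y146.7836 F2771
G1 X138.2489 Y128.4850
G1 X102.3329 Y128.4850
G1 X102.3329 Y146.7836
M5
G0 X68.5352 Y45.3812
M4 S531
G1 X74.4971 Y37.6967 F1788
G1 X69.0310 Y29.6519
G1 X59.6908 Y32.3645
G1 X59.3844 Y42.0857
G1 X68.5352 Y45.3812
M5
G0 X141.1553 Y115.0980
M4 S531
G1 X154.5952 Y35.5593 F1788
G1 X159.9564 Y212.6125
G1 X8.3530 Y188.4246
M5
G0 X0.0000 Y0.0000

viewBox `0 0 186.2964 234.6067` with mm width/height → 1 unit = 1 mm. Flip: y_m = 234.6067 − y_svg.

**Shape 1** — `<path>` cubic bezier, stroke `#ff00ff` → engrave (S275, F2771). Control points (SVG): P0=(160.4292,169.6994), P1=(178.6894,190.9628), P2=(96.5498,-0.0079), P3=(93.7206,27.2703); sampled at t=k/6. Machine vertices: (160.4292,64.9073) → (162.0246,69.9688) → (151.8787,98.4448) → (134.9834,138.3774) → (116.3307,177.8088) → (100.9124,204.7811) → (93.7206,207.3364). Open path.

**Shape 2** — `<path>` rectangle, stroke `#ff00ff` → engrave (S275, F2771). Machine vertices: (89.0525,166.3660) → (158.8995,166.3660) → (158.8995,80.5757) → (89.0525,80.5757) → (89.0525,166.3660). Closed: final G1 returns to the first vertex.

**Shape 3** — `<rect>` rectangle, stroke `#ff00ff` → engrave (S275, F2771). Machine vertices: (102.3329,146.7836) → (138.2489,146.7836) → (138.2489,128.4850) → (102.3329,128.4850) → (102.3329,146.7836). Closed: final G1 returns to the first vertex.

**Shape 4** — `<path>` regular polygon, stroke `#0000ff` → score (S531, F1788). Machine vertices: (68.5352,45.3812) → (74.4971,37.6967) → (69.0310,29.6519) → (59.6908,32.3645) → (59.3844,42.0857) → (68.5352,45.3812). Closed: final G1 returns to the first vertex.

**Shape 5** — `<polyline>` open polyline, stroke `#0000ff` → score (S531, F1788). Machine vertices: (141.1553,115.0980) → (154.5952,35.5593) → (159.9564,212.6125) → (8.3530,188.4246). Open path.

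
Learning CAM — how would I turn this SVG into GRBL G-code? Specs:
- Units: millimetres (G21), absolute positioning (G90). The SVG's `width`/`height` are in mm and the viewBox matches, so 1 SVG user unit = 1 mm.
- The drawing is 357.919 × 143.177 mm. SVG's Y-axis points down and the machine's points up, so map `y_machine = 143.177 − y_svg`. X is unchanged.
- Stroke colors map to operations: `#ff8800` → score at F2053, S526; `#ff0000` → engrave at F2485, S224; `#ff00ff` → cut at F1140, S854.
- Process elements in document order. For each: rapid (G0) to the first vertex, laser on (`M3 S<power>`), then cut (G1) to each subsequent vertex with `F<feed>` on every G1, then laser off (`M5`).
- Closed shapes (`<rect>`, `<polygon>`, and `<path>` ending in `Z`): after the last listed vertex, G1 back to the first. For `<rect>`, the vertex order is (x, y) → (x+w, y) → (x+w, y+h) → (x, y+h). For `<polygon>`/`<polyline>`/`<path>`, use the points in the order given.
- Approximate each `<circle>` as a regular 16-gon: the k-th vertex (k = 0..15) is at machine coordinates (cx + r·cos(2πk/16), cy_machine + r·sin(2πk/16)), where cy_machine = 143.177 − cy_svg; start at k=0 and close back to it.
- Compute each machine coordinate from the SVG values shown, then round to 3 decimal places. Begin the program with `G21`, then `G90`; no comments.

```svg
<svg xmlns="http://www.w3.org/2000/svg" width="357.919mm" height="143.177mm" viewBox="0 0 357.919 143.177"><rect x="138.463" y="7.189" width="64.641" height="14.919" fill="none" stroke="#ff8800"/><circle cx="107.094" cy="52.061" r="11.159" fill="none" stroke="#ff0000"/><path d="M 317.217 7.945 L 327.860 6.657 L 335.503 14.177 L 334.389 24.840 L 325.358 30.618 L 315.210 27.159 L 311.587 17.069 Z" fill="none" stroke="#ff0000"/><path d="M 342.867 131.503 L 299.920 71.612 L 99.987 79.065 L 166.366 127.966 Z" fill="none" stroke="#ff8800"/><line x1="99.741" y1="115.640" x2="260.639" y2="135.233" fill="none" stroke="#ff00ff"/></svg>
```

G21
G90
G0 X138.463 Y135.988
M3 S526
G1 X203.104 Y135.988 F2053
G1 X203.104 Y121.069 F2053
G1 X138.463 Y121.069 F2053
G1 X138.463 Y135.988 F2053
M5
G0 X118.253 Y91.116
M3 S224
G1 X117.404 Y95.386 F2485
G1 X114.985 Y99.007 F2485
G1 X111.364 Y101.426 F2485
G1 X107.094 Y102.275 F2485
G1 X102.824 Y101.426 F2485
G1 X99.203 Y99.007 F2485
G1 X96.784 Y95.386 F2485
G1 X95.935 Y91.116 F2485
G1 X96.784 Y86.846 F2485
G1 X99.203 Y83.225 F2485
G1 X102.824 Y80.806 F2485
G1 X107.094 Y79.957 F2485
G1 X111.364 Y80.806 F2485
G1 X114.985 Y83.225 F2485
G1 X117.404 Y86.846 F2485
G1 X118.253 Y91.116 F2485
M5
G0 X317.217 Y135.232
M3 S224
G1 X327.860 Y136.520 F2485
G1 X335.503 Y129.000 F2485
G1 X334.389 Y118.337 F2485
G1 X325.358 Y112.559 F2485
G1 X315.210 Y116.018 F2485
G1 X311.587 Y126.108 F2485
G1 X317.217 Y135.232 F2485
M5
G0 X342.867 Y11.674
M3 S526
G1 X299.920 Y71.565 F2053
G1 X99.987 Y64.112 F2053
G1 X166.366 Y15.211 F2053
G1 X342.867 Y11.674 F2053
M5
G0 X99.741 Y27.537
M3 S854
G1 X260.639 Y7.944 F1140
M5

Since the viewBox matches the mm dimensions, user units are millimetres directly. The only transform is the Y-flip y_m = 143.177 − y_svg.

Shape 1 is a rectangle drawn with `<rect>`. Its stroke #ff8800 means score at S526, F2053. After flipping Y the toolpath is (138.463,135.988) → (203.104,135.988) → (203.104,121.069) → (138.463,121.069) → (138.463,135.988), returning to the start.

Shape 2 is a circle drawn with `<circle>`. Its stroke #ff0000 means engrave at S224, F2485. After flipping Y the toolpath is (118.253,91.116) → (117.404,95.386) → (114.985,99.007) → (111.364,101.426) → (107.094,102.275) → (102.824,101.426) → (99.203,99.007) → (96.784,95.386) → (95.935,91.116) → (96.784,86.846) → (99.203,83.225) → (102.824,80.806) → (107.094,79.957) → (111.364,80.806) → (114.985,83.225) → (117.404,86.846) → (118.253,91.116), returning to the start.

Shape 3 is a regular polygon drawn with `<path>`. Its stroke #ff0000 means engrave at S224, F2485. After flipping Y the toolpath is (317.217,135.232) → (327.860,136.520) → (335.503,129.000) → (334.389,118.337) → (325.358,112.559) → (315.210,116.018) → (311.587,126.108) → (317.217,135.232), returning to the start.

Shape 4 is a closed polygon drawn with `<path>`. Its stroke #ff8800 means score at S526, F2053. After flipping Y the toolpath is (342.867,11.674) → (299.920,71.565) → (99.987,64.112) → (166.366,15.211) → (342.867,11.674), returning to the start.

Shape 5 is a line segment drawn with `<line>`. Its stroke #ff00ff means cut at S854, F1140. After flipping Y the toolpath is (99.741,27.537) → (260.639,7.944).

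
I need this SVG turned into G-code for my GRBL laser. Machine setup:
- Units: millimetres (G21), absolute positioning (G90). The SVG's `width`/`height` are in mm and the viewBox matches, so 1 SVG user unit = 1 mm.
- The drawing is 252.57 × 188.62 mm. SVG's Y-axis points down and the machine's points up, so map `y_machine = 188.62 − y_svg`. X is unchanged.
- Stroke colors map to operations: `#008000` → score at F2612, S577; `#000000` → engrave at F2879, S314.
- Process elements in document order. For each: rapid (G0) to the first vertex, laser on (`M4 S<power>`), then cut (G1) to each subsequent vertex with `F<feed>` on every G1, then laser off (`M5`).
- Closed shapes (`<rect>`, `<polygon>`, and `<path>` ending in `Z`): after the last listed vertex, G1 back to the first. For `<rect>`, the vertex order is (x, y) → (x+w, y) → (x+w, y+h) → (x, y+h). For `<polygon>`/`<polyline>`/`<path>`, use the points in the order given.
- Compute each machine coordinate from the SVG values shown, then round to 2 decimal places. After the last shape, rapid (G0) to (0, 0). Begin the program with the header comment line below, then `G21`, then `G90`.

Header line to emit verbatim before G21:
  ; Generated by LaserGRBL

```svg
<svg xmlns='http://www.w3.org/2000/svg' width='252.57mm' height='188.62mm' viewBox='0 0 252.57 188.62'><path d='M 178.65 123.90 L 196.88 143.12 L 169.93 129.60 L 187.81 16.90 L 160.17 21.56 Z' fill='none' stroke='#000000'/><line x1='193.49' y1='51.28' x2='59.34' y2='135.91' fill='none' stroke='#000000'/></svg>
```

viewBox `0 0 252.57 188.62` with mm width/height → 1 unit = 1 mm. Flip: y_m = 188.62 − y_svg.

**Shape 1** — `<path>` closed polygon, stroke `#000000` → engrave (S314, F2879). Machine vertices: (178.65,64.72) → (196.88,45.50) → (169.93,59.02) → (187.81,171.72) → (160.17,167.06) → (178.65,64.72). Closed: final G1 returns to the first vertex.

**Shape 2** — `<line>` line segment, stroke `#000000` → engrave (S314, F2879). Machine vertices: (193.49,137.34) → (59.34,52.71). Open path.

; Generated by LaserGRBL
G21
G90
G0 X178.65 Y64.72
M4 S314
G1 X196.88 Y45.50 F2879
G1 X169.93 Y59.02 F2879
G1 X187.81 Y171.72 F2879
G1 X160.17 Y167.06 F2879
G1 X178.65 Y64.72 F2879
M5
G0 X193.49 Y137.34
M4 S314
G1 X59.34 Y52.71 F2879
M5
G0 X0.00 Y0.00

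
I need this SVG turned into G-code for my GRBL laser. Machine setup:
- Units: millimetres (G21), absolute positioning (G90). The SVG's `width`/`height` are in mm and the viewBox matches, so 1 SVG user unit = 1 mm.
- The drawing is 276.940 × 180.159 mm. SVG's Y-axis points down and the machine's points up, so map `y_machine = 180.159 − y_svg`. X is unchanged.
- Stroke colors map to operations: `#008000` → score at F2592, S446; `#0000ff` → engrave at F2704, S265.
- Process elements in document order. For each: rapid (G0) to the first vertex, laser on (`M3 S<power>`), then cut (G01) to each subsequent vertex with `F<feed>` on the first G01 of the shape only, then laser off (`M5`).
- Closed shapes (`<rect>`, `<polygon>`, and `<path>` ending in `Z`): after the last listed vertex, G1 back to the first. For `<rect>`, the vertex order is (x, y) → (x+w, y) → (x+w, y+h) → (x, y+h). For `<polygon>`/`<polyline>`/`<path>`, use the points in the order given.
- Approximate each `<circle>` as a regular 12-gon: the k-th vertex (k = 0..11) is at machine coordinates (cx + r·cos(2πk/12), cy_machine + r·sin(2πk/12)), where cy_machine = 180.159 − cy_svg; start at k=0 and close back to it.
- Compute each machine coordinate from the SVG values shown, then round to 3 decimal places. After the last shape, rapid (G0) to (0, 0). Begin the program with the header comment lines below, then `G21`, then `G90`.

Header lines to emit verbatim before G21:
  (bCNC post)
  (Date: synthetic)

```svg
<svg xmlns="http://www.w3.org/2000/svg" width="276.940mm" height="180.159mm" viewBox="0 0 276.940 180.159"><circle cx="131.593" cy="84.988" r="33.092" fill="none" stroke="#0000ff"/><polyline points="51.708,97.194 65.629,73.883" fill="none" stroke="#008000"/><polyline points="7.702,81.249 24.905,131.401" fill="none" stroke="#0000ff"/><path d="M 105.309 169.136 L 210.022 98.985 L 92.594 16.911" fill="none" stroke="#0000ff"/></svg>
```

(bCNC post)
(Date: synthetic)
G21
G90
G0 X164.685 Y95.171
M3 S265
G01 X160.252 Y111.717 F2704
G01 X148.139 Y123.830
G01 X131.593 Y128.263
G01 X115.047 Y123.830
G01 X102.934 Y111.717
G01 X98.501 Y95.171
G01 X102.934 Y78.625
G01 X115.047 Y66.512
G01 X131.593 Y62.079
G01 X148.139 Y66.512
G01 X160.252 Y78.625
G01 X164.685 Y95.171
M5
G0 X51.708 Y82.965
M3 S446
G01 X65.629 Y106.276 F2592
M5
G0 X7.702 Y98.910
M3 S265
G01 X24.905 Y48.758 F2704
M5
G0 X105.309 Y11.023
M3 S265
G01 X210.022 Y81.174 F2704
G01 X92.594 Y163.248
M5
G0 X0.000 Y0.000

1 u = 1 mm; y_m = 180.159 − y.

[1] `<circle>` circle, #0000ff→engrave S265 F2704: (164.685,95.171) → (160.252,111.717) → (148.139,123.830) → (131.593,128.263) → (115.047,123.830) → (102.934,111.717) → (98.501,95.171) → (102.934,78.625) → (115.047,66.512) → (131.593,62.079) → (148.139,66.512) → (160.252,78.625) → (164.685,95.171) (closed)

[2] `<polyline>` line segment, #008000→score S446 F2592: (51.708,82.965) → (65.629,106.276)

[3] `<polyline>` line segment, #0000ff→engrave S265 F2704: (7.702,98.910) → (24.905,48.758)

[4] `<path>` open polyline, #0000ff→engrave S265 F2704: (105.309,11.023) → (210.022,81.174) → (92.594,163.248)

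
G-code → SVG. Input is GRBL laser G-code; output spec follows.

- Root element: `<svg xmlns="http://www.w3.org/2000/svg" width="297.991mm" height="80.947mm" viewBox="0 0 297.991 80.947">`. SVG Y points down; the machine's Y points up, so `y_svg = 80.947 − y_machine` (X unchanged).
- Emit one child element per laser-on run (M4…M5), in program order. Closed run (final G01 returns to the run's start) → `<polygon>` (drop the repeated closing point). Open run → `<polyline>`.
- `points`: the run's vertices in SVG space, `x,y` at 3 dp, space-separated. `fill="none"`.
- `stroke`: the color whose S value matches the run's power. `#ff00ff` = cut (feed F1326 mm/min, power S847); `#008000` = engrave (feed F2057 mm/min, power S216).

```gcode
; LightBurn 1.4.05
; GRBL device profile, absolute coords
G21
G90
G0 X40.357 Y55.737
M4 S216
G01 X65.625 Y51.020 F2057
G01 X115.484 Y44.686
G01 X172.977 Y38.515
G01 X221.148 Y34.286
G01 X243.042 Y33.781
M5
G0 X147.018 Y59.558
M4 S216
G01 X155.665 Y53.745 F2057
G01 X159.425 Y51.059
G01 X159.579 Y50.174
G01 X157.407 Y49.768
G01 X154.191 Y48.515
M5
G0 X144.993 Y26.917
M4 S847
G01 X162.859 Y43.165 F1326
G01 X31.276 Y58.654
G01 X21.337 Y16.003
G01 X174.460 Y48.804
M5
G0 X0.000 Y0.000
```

<svg xmlns="http://www.w3.org/2000/svg" width="297.991mm" height="80.947mm" viewBox="0 0 297.991 80.947">
  <polyline points="40.357,25.210 65.625,29.927 115.484,36.261 172.977,42.432 221.148,46.661 243.042,47.166" fill="none" stroke="#008000"/>
  <polyline points="147.018,21.389 155.665,27.202 159.425,29.888 159.579,30.773 157.407,31.179 154.191,32.432" fill="none" stroke="#008000"/>
  <polyline points="144.993,54.030 162.859,37.782 31.276,22.293 21.337,64.944 174.460,32.143" fill="none" stroke="#ff00ff"/>
</svg>

Machine Y-up, SVG Y-down with viewBox height 80.947, so y_svg = 80.947 − y_machine; X carries over.

Run 1: S216 ⇒ engrave layer `#008000`. The run is open, so emit a `<polyline>` with points (Y-flipped): 40.357,25.210 65.625,29.927 115.484,36.261 172.977,42.432 221.148,46.661 243.042,47.166.

Run 2: S216 ⇒ engrave layer `#008000`. The run is open, so emit a `<polyline>` with points (Y-flipped): 147.018,21.389 155.665,27.202 159.425,29.888 159.579,30.773 157.407,31.179 154.191,32.432.

Run 3: the run's S847 means `#ff00ff` (cut). The run is open, so emit a `<polyline>` with points (Y-flipped): 144.993,54.030 162.859,37.782 31.276,22.293 21.337,64.944 174.460,32.143.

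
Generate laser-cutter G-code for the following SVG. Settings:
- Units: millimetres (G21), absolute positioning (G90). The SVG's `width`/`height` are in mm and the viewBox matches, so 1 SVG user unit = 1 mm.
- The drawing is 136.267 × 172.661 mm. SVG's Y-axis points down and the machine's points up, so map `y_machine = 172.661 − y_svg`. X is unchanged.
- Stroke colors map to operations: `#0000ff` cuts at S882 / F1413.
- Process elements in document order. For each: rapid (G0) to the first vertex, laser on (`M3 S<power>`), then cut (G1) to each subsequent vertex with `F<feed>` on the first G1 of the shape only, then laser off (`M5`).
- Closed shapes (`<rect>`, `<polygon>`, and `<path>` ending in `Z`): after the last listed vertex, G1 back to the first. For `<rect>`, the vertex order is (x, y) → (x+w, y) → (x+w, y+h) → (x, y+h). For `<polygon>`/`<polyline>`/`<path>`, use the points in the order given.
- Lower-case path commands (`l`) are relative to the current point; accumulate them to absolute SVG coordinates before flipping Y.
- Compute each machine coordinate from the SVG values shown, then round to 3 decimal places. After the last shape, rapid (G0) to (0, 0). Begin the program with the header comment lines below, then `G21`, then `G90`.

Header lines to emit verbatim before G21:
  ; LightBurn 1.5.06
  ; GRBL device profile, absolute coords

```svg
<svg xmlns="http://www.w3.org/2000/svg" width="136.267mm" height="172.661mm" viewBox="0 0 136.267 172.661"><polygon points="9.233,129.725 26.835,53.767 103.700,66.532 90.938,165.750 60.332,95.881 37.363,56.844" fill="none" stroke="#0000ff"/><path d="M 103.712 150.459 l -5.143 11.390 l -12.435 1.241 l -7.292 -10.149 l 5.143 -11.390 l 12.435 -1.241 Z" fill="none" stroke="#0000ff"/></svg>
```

1 u = 1 mm; y_m = 172.661 − y.

[1] `<polygon>` closed polygon, #0000ff→cut S882 F1413: (9.233,42.936) → (26.835,118.894) → (103.700,106.129) → (90.938,6.911) → (60.332,76.780) → (37.363,115.817) → (9.233,42.936) (closed)

[2] `<path>` regular polygon, #0000ff→cut S882 F1413: (103.712,22.202) → (98.569,10.812) → (86.134,9.571) → (78.842,19.720) → (83.985,31.110) → (96.420,32.351) → (103.712,22.202) (closed)

; LightBurn 1.5.06
; GRBL device profile, absolute coords
G21
G90
G0 X9.233 Y42.936
M3 S882
G1 X26.835 Y118.894 F1413
G1 X103.700 Y106.129
G1 X90.938 Y6.911
G1 X60.332 Y76.780
G1 X37.363 Y115.817
G1 X9.233 Y42.936
M5
G0 X103.712 Y22.202
M3 S882
G1 X98.569 Y10.812 F1413
G1 X86.134 Y9.571
G1 X78.842 Y19.720
G1 X83.985 Y31.110
G1 X96.420 Y32.351
G1 X103.712 Y22.202
M5
G0 X0.000 Y0.000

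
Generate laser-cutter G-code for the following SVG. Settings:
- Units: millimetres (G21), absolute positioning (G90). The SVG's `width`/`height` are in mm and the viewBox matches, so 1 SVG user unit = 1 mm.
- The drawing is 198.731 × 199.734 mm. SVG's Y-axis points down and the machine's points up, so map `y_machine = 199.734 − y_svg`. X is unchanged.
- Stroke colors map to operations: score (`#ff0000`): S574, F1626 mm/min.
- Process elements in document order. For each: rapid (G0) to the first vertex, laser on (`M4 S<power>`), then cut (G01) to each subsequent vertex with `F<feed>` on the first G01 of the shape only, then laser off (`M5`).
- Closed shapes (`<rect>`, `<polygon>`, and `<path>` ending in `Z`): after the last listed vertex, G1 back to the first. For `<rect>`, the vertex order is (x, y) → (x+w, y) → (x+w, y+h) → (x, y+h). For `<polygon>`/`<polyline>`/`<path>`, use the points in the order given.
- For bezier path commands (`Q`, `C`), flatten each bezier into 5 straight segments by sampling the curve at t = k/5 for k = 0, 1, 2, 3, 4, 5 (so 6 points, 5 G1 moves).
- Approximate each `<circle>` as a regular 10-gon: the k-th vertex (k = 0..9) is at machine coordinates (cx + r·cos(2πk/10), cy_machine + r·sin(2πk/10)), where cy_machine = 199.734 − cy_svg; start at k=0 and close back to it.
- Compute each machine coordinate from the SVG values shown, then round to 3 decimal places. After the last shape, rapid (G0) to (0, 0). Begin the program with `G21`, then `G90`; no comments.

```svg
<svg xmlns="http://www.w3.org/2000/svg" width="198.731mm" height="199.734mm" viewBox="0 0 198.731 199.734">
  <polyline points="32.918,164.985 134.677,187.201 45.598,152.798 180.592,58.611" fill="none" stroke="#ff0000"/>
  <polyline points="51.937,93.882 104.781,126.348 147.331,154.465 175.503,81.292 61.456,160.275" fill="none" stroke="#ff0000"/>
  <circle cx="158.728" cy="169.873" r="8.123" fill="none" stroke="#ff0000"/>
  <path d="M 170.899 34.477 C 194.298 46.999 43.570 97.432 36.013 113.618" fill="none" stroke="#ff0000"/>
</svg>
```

G21
G90
G0 X32.918 Y34.749
M4 S574
G01 X134.677 Y12.533 F1626
G01 X45.598 Y46.936
G01 X180.592 Y141.123
M5
G0 X51.937 Y105.852
M4 S574
G01 X104.781 Y73.386 F1626
G01 X147.331 Y45.269
G01 X175.503 Y118.442
G01 X61.456 Y39.459
M5
G0 X166.851 Y29.861
M4 S574
G01 X165.300 Y34.636 F1626
G01 X161.238 Y37.586
G01 X156.218 Y37.586
G01 X152.156 Y34.636
G01 X150.605 Y29.861
G01 X152.156 Y25.086
G01 X156.218 Y22.136
G01 X161.238 Y22.136
G01 X165.300 Y25.086
G01 X166.851 Y29.861
M5
G0 X170.899 Y165.257
M4 S574
G01 X166.582 Y153.772 F1626
G01 X135.704 Y136.651
G01 X93.496 Y117.360
G01 X55.189 Y99.360
G01 X36.013 Y86.116
M5
G0 X0.000 Y0.000

1 u = 1 mm; y_m = 199.734 − y.

[1] `<polyline>` open polyline, #ff0000→score S574 F1626: (32.918,34.749) → (134.677,12.533) → (45.598,46.936) → (180.592,141.123)

[2] `<polyline>` open polyline, #ff0000→score S574 F1626: (51.937,105.852) → (104.781,73.386) → (147.331,45.269) → (175.503,118.442) → (61.456,39.459)

[3] `<circle>` circle, #ff0000→score S574 F1626: (166.851,29.861) → (165.300,34.636) → (161.238,37.586) → (156.218,37.586) → (152.156,34.636) → (150.605,29.861) → (152.156,25.086) → (156.218,22.136) → (161.238,22.136) → (165.300,25.086) → (166.851,29.861) (closed)

[4] `<path>` cubic bezier, #ff0000→score S574 F1626: (170.899,165.257) → (166.582,153.772) → (135.704,136.651) → (93.496,117.360) → (55.189,99.360) → (36.013,86.116)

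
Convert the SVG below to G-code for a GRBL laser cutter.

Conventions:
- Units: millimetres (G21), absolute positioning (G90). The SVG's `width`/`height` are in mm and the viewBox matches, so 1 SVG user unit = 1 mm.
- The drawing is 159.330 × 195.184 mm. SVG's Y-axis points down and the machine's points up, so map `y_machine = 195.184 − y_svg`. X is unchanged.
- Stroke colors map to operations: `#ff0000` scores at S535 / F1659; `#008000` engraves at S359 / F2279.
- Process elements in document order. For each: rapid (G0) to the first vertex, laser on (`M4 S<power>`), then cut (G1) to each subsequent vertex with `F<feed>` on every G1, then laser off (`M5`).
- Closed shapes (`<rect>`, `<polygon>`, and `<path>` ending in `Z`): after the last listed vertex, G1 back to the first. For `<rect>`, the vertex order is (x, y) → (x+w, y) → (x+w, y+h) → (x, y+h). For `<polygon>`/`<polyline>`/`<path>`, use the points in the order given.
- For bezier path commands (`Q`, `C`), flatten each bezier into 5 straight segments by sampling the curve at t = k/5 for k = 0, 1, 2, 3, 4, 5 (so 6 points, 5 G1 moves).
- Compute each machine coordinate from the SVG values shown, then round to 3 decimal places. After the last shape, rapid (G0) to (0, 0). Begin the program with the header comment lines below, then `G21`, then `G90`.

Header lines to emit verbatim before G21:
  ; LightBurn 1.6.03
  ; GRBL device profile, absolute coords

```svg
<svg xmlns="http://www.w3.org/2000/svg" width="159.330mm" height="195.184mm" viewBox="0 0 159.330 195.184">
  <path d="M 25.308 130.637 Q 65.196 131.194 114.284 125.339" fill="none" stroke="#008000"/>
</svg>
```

; LightBurn 1.6.03
; GRBL device profile, absolute coords
G21
G90
G0 X25.308 Y64.547
M4 S359
G1 X41.631 Y64.581 F2279
G1 X58.690 Y65.127 F2279
G1 X76.486 Y66.187 F2279
G1 X95.017 Y67.759 F2279
G1 X114.284 Y69.845 F2279
M5
G0 X0.000 Y0.000

1 u = 1 mm; y_m = 195.184 − y.

[1] `<path>` quadratic bezier, #008000→engrave S359 F2279: (25.308,64.547) → (41.631,64.581) → (58.690,65.127) → (76.486,66.187) → (95.017,67.759) → (114.284,69.845)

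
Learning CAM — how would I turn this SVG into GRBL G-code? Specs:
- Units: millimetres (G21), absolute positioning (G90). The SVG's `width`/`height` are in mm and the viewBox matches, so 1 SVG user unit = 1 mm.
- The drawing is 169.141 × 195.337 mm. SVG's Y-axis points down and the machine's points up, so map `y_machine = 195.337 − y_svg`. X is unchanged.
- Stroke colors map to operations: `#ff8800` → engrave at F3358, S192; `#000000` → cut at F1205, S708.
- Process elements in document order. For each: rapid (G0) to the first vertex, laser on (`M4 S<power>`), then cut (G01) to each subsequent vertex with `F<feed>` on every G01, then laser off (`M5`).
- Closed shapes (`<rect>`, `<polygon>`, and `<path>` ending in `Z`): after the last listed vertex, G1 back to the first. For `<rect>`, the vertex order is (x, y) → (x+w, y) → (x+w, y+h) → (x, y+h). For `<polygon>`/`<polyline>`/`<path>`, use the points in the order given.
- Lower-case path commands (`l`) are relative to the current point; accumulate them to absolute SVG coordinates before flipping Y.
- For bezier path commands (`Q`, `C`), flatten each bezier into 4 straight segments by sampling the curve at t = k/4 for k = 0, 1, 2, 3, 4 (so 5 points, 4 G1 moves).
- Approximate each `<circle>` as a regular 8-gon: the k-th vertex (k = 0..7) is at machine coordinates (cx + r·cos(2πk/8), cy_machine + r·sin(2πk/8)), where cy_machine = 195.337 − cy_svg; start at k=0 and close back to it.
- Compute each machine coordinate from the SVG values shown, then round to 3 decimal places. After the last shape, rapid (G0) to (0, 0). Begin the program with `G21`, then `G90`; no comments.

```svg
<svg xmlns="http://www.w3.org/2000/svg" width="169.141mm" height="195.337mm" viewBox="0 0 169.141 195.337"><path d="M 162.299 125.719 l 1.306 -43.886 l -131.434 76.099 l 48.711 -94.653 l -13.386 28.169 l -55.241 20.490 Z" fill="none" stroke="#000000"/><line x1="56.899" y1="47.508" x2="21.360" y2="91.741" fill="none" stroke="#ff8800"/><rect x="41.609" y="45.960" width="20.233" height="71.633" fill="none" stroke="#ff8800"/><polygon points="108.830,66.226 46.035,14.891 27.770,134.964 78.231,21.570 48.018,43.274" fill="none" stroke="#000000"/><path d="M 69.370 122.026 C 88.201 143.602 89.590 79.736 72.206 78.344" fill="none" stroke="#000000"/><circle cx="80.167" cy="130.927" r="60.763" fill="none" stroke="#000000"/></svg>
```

G21
G90
G0 X162.299 Y69.618
M4 S708
G01 X163.605 Y113.504 F1205
G01 X32.171 Y37.405 F1205
G01 X80.882 Y132.058 F1205
G01 X67.496 Y103.889 F1205
G01 X12.255 Y83.399 F1205
G01 X162.299 Y69.618 F1205
M5
G0 X56.899 Y147.829
M4 S192
G01 X21.360 Y103.596 F3358
M5
G0 X41.609 Y149.377
M4 S192
G01 X61.842 Y149.377 F3358
G01 X61.842 Y77.744 F3358
G01 X41.609 Y77.744 F3358
G01 X41.609 Y149.377 F3358
M5
G0 X108.830 Y129.111
M4 S708
G01 X46.035 Y180.446 F1205
G01 X27.770 Y60.373 F1205
G01 X78.231 Y173.767 F1205
G01 X48.018 Y152.063 F1205
G01 X108.830 Y129.111 F1205
M5
G0 X69.370 Y73.311
M4 S708
G01 X80.202 Y70.838 F1205
G01 X84.369 Y86.539 F1205
G01 X81.745 Y106.546 F1205
G01 X72.206 Y116.993 F1205
M5
G0 X140.930 Y64.410
M4 S708
G01 X123.133 Y107.376 F1205
G01 X80.167 Y125.173 F1205
G01 X37.201 Y107.376 F1205
G01 X19.404 Y64.410 F1205
G01 X37.201 Y21.444 F1205
G01 X80.167 Y3.647 F1205
G01 X123.133 Y21.444 F1205
G01 X140.930 Y64.410 F1205
M5
G0 X0.000 Y0.000

1 u = 1 mm; y_m = 195.337 − y.

[1] `<path>` closed polygon, #000000→cut S708 F1205: (162.299,69.618) → (163.605,113.504) → (32.171,37.405) → (80.882,132.058) → (67.496,103.889) → (12.255,83.399) → (162.299,69.618) (closed)

[2] `<line>` line segment, #ff8800→engrave S192 F3358: (56.899,147.829) → (21.360,103.596)

[3] `<rect>` rectangle, #ff8800→engrave S192 F3358: (41.609,149.377) → (61.842,149.377) → (61.842,77.744) → (41.609,77.744) → (41.609,149.377) (closed)

[4] `<polygon>` closed polygon, #000000→cut S708 F1205: (108.830,129.111) → (46.035,180.446) → (27.770,60.373) → (78.231,173.767) → (48.018,152.063) → (108.830,129.111) (closed)

[5] `<path>` cubic bezier, #000000→cut S708 F1205: (69.370,73.311) → (80.202,70.838) → (84.369,86.539) → (81.745,106.546) → (72.206,116.993)

[6] `<circle>` circle, #000000→cut S708 F1205: (140.930,64.410) → (123.133,107.376) → (80.167,125.173) → (37.201,107.376) → (19.404,64.410) → (37.201,21.444) → (80.167,3.647) → (123.133,21.444) → (140.930,64.410) (closed)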